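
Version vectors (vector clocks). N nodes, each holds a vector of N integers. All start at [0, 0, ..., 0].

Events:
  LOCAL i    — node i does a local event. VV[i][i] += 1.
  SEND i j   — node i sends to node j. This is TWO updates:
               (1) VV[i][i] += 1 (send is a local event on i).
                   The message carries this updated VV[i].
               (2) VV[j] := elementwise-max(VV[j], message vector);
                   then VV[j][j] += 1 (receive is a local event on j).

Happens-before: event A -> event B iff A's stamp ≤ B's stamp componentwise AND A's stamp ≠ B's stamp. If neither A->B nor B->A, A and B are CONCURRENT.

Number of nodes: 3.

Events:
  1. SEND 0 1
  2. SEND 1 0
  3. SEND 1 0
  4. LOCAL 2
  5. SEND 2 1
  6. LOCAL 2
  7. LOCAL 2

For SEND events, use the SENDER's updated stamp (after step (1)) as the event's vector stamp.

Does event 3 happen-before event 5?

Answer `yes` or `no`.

Initial: VV[0]=[0, 0, 0]
Initial: VV[1]=[0, 0, 0]
Initial: VV[2]=[0, 0, 0]
Event 1: SEND 0->1: VV[0][0]++ -> VV[0]=[1, 0, 0], msg_vec=[1, 0, 0]; VV[1]=max(VV[1],msg_vec) then VV[1][1]++ -> VV[1]=[1, 1, 0]
Event 2: SEND 1->0: VV[1][1]++ -> VV[1]=[1, 2, 0], msg_vec=[1, 2, 0]; VV[0]=max(VV[0],msg_vec) then VV[0][0]++ -> VV[0]=[2, 2, 0]
Event 3: SEND 1->0: VV[1][1]++ -> VV[1]=[1, 3, 0], msg_vec=[1, 3, 0]; VV[0]=max(VV[0],msg_vec) then VV[0][0]++ -> VV[0]=[3, 3, 0]
Event 4: LOCAL 2: VV[2][2]++ -> VV[2]=[0, 0, 1]
Event 5: SEND 2->1: VV[2][2]++ -> VV[2]=[0, 0, 2], msg_vec=[0, 0, 2]; VV[1]=max(VV[1],msg_vec) then VV[1][1]++ -> VV[1]=[1, 4, 2]
Event 6: LOCAL 2: VV[2][2]++ -> VV[2]=[0, 0, 3]
Event 7: LOCAL 2: VV[2][2]++ -> VV[2]=[0, 0, 4]
Event 3 stamp: [1, 3, 0]
Event 5 stamp: [0, 0, 2]
[1, 3, 0] <= [0, 0, 2]? False. Equal? False. Happens-before: False

Answer: no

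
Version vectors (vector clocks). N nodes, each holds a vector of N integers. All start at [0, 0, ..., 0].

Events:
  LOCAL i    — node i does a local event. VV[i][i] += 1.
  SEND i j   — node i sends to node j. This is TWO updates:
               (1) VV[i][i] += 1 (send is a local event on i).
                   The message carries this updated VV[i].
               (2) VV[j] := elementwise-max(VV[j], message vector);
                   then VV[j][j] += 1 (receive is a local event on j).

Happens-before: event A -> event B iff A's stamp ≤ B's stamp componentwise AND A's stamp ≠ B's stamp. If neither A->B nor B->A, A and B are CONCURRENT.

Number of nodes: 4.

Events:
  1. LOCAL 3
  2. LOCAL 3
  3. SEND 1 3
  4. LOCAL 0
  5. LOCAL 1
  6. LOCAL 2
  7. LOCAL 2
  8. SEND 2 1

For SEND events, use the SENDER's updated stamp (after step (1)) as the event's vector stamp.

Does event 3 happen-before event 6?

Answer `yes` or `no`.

Answer: no

Derivation:
Initial: VV[0]=[0, 0, 0, 0]
Initial: VV[1]=[0, 0, 0, 0]
Initial: VV[2]=[0, 0, 0, 0]
Initial: VV[3]=[0, 0, 0, 0]
Event 1: LOCAL 3: VV[3][3]++ -> VV[3]=[0, 0, 0, 1]
Event 2: LOCAL 3: VV[3][3]++ -> VV[3]=[0, 0, 0, 2]
Event 3: SEND 1->3: VV[1][1]++ -> VV[1]=[0, 1, 0, 0], msg_vec=[0, 1, 0, 0]; VV[3]=max(VV[3],msg_vec) then VV[3][3]++ -> VV[3]=[0, 1, 0, 3]
Event 4: LOCAL 0: VV[0][0]++ -> VV[0]=[1, 0, 0, 0]
Event 5: LOCAL 1: VV[1][1]++ -> VV[1]=[0, 2, 0, 0]
Event 6: LOCAL 2: VV[2][2]++ -> VV[2]=[0, 0, 1, 0]
Event 7: LOCAL 2: VV[2][2]++ -> VV[2]=[0, 0, 2, 0]
Event 8: SEND 2->1: VV[2][2]++ -> VV[2]=[0, 0, 3, 0], msg_vec=[0, 0, 3, 0]; VV[1]=max(VV[1],msg_vec) then VV[1][1]++ -> VV[1]=[0, 3, 3, 0]
Event 3 stamp: [0, 1, 0, 0]
Event 6 stamp: [0, 0, 1, 0]
[0, 1, 0, 0] <= [0, 0, 1, 0]? False. Equal? False. Happens-before: False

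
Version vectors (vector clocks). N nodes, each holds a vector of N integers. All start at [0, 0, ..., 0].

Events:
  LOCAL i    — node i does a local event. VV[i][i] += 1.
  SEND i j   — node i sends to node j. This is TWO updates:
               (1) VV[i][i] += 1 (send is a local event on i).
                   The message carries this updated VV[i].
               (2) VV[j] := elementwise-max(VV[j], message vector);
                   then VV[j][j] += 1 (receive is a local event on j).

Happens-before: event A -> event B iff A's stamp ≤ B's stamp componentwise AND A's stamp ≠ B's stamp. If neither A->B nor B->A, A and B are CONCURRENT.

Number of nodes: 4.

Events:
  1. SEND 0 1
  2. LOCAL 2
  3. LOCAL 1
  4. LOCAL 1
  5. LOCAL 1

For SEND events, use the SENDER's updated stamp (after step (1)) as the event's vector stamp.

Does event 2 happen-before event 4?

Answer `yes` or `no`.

Initial: VV[0]=[0, 0, 0, 0]
Initial: VV[1]=[0, 0, 0, 0]
Initial: VV[2]=[0, 0, 0, 0]
Initial: VV[3]=[0, 0, 0, 0]
Event 1: SEND 0->1: VV[0][0]++ -> VV[0]=[1, 0, 0, 0], msg_vec=[1, 0, 0, 0]; VV[1]=max(VV[1],msg_vec) then VV[1][1]++ -> VV[1]=[1, 1, 0, 0]
Event 2: LOCAL 2: VV[2][2]++ -> VV[2]=[0, 0, 1, 0]
Event 3: LOCAL 1: VV[1][1]++ -> VV[1]=[1, 2, 0, 0]
Event 4: LOCAL 1: VV[1][1]++ -> VV[1]=[1, 3, 0, 0]
Event 5: LOCAL 1: VV[1][1]++ -> VV[1]=[1, 4, 0, 0]
Event 2 stamp: [0, 0, 1, 0]
Event 4 stamp: [1, 3, 0, 0]
[0, 0, 1, 0] <= [1, 3, 0, 0]? False. Equal? False. Happens-before: False

Answer: no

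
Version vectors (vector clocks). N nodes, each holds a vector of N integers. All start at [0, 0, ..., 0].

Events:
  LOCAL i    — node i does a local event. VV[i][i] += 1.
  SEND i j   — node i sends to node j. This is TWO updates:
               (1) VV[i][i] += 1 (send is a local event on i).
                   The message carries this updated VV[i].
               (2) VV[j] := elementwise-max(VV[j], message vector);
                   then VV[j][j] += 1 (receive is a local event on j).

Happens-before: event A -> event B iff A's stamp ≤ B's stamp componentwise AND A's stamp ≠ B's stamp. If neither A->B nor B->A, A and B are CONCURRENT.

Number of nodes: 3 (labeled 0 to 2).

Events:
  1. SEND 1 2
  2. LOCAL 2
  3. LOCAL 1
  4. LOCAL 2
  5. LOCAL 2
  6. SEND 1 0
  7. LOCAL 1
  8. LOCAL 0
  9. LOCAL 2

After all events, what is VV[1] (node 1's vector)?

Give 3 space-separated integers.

Initial: VV[0]=[0, 0, 0]
Initial: VV[1]=[0, 0, 0]
Initial: VV[2]=[0, 0, 0]
Event 1: SEND 1->2: VV[1][1]++ -> VV[1]=[0, 1, 0], msg_vec=[0, 1, 0]; VV[2]=max(VV[2],msg_vec) then VV[2][2]++ -> VV[2]=[0, 1, 1]
Event 2: LOCAL 2: VV[2][2]++ -> VV[2]=[0, 1, 2]
Event 3: LOCAL 1: VV[1][1]++ -> VV[1]=[0, 2, 0]
Event 4: LOCAL 2: VV[2][2]++ -> VV[2]=[0, 1, 3]
Event 5: LOCAL 2: VV[2][2]++ -> VV[2]=[0, 1, 4]
Event 6: SEND 1->0: VV[1][1]++ -> VV[1]=[0, 3, 0], msg_vec=[0, 3, 0]; VV[0]=max(VV[0],msg_vec) then VV[0][0]++ -> VV[0]=[1, 3, 0]
Event 7: LOCAL 1: VV[1][1]++ -> VV[1]=[0, 4, 0]
Event 8: LOCAL 0: VV[0][0]++ -> VV[0]=[2, 3, 0]
Event 9: LOCAL 2: VV[2][2]++ -> VV[2]=[0, 1, 5]
Final vectors: VV[0]=[2, 3, 0]; VV[1]=[0, 4, 0]; VV[2]=[0, 1, 5]

Answer: 0 4 0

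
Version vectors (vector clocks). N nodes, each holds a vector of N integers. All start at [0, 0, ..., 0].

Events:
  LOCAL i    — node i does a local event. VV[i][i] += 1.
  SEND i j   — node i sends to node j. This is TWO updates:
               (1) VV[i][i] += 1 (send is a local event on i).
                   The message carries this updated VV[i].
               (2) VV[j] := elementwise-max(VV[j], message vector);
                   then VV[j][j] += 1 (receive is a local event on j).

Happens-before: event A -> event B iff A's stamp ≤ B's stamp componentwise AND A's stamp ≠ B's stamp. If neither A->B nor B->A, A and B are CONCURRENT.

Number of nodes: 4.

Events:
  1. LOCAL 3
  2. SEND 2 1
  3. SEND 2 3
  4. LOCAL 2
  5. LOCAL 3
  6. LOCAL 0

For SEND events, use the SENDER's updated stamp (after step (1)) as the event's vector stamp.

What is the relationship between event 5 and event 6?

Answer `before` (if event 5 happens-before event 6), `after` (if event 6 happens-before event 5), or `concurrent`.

Initial: VV[0]=[0, 0, 0, 0]
Initial: VV[1]=[0, 0, 0, 0]
Initial: VV[2]=[0, 0, 0, 0]
Initial: VV[3]=[0, 0, 0, 0]
Event 1: LOCAL 3: VV[3][3]++ -> VV[3]=[0, 0, 0, 1]
Event 2: SEND 2->1: VV[2][2]++ -> VV[2]=[0, 0, 1, 0], msg_vec=[0, 0, 1, 0]; VV[1]=max(VV[1],msg_vec) then VV[1][1]++ -> VV[1]=[0, 1, 1, 0]
Event 3: SEND 2->3: VV[2][2]++ -> VV[2]=[0, 0, 2, 0], msg_vec=[0, 0, 2, 0]; VV[3]=max(VV[3],msg_vec) then VV[3][3]++ -> VV[3]=[0, 0, 2, 2]
Event 4: LOCAL 2: VV[2][2]++ -> VV[2]=[0, 0, 3, 0]
Event 5: LOCAL 3: VV[3][3]++ -> VV[3]=[0, 0, 2, 3]
Event 6: LOCAL 0: VV[0][0]++ -> VV[0]=[1, 0, 0, 0]
Event 5 stamp: [0, 0, 2, 3]
Event 6 stamp: [1, 0, 0, 0]
[0, 0, 2, 3] <= [1, 0, 0, 0]? False
[1, 0, 0, 0] <= [0, 0, 2, 3]? False
Relation: concurrent

Answer: concurrent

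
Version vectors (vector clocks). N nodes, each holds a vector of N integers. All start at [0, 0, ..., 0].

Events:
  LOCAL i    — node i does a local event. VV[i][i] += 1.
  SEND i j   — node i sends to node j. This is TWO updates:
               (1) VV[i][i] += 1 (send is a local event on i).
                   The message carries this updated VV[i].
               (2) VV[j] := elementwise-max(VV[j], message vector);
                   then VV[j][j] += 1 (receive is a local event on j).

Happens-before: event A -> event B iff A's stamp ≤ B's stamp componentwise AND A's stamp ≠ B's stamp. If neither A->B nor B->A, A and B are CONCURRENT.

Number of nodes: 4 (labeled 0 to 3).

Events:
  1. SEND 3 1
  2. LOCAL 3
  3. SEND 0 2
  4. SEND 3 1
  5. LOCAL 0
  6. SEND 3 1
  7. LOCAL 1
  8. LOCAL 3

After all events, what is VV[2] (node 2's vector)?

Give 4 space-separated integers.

Answer: 1 0 1 0

Derivation:
Initial: VV[0]=[0, 0, 0, 0]
Initial: VV[1]=[0, 0, 0, 0]
Initial: VV[2]=[0, 0, 0, 0]
Initial: VV[3]=[0, 0, 0, 0]
Event 1: SEND 3->1: VV[3][3]++ -> VV[3]=[0, 0, 0, 1], msg_vec=[0, 0, 0, 1]; VV[1]=max(VV[1],msg_vec) then VV[1][1]++ -> VV[1]=[0, 1, 0, 1]
Event 2: LOCAL 3: VV[3][3]++ -> VV[3]=[0, 0, 0, 2]
Event 3: SEND 0->2: VV[0][0]++ -> VV[0]=[1, 0, 0, 0], msg_vec=[1, 0, 0, 0]; VV[2]=max(VV[2],msg_vec) then VV[2][2]++ -> VV[2]=[1, 0, 1, 0]
Event 4: SEND 3->1: VV[3][3]++ -> VV[3]=[0, 0, 0, 3], msg_vec=[0, 0, 0, 3]; VV[1]=max(VV[1],msg_vec) then VV[1][1]++ -> VV[1]=[0, 2, 0, 3]
Event 5: LOCAL 0: VV[0][0]++ -> VV[0]=[2, 0, 0, 0]
Event 6: SEND 3->1: VV[3][3]++ -> VV[3]=[0, 0, 0, 4], msg_vec=[0, 0, 0, 4]; VV[1]=max(VV[1],msg_vec) then VV[1][1]++ -> VV[1]=[0, 3, 0, 4]
Event 7: LOCAL 1: VV[1][1]++ -> VV[1]=[0, 4, 0, 4]
Event 8: LOCAL 3: VV[3][3]++ -> VV[3]=[0, 0, 0, 5]
Final vectors: VV[0]=[2, 0, 0, 0]; VV[1]=[0, 4, 0, 4]; VV[2]=[1, 0, 1, 0]; VV[3]=[0, 0, 0, 5]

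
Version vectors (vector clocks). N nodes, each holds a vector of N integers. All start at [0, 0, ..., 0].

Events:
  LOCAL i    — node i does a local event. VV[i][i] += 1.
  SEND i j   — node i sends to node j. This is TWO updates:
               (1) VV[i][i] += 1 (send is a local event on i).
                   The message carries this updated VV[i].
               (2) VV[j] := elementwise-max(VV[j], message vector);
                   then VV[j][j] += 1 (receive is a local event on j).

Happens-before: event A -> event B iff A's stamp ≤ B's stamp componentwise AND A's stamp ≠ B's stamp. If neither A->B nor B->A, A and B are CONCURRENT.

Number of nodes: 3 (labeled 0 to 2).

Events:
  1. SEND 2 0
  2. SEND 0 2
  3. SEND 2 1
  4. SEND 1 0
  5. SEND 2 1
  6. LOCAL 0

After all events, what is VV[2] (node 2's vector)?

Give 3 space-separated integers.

Initial: VV[0]=[0, 0, 0]
Initial: VV[1]=[0, 0, 0]
Initial: VV[2]=[0, 0, 0]
Event 1: SEND 2->0: VV[2][2]++ -> VV[2]=[0, 0, 1], msg_vec=[0, 0, 1]; VV[0]=max(VV[0],msg_vec) then VV[0][0]++ -> VV[0]=[1, 0, 1]
Event 2: SEND 0->2: VV[0][0]++ -> VV[0]=[2, 0, 1], msg_vec=[2, 0, 1]; VV[2]=max(VV[2],msg_vec) then VV[2][2]++ -> VV[2]=[2, 0, 2]
Event 3: SEND 2->1: VV[2][2]++ -> VV[2]=[2, 0, 3], msg_vec=[2, 0, 3]; VV[1]=max(VV[1],msg_vec) then VV[1][1]++ -> VV[1]=[2, 1, 3]
Event 4: SEND 1->0: VV[1][1]++ -> VV[1]=[2, 2, 3], msg_vec=[2, 2, 3]; VV[0]=max(VV[0],msg_vec) then VV[0][0]++ -> VV[0]=[3, 2, 3]
Event 5: SEND 2->1: VV[2][2]++ -> VV[2]=[2, 0, 4], msg_vec=[2, 0, 4]; VV[1]=max(VV[1],msg_vec) then VV[1][1]++ -> VV[1]=[2, 3, 4]
Event 6: LOCAL 0: VV[0][0]++ -> VV[0]=[4, 2, 3]
Final vectors: VV[0]=[4, 2, 3]; VV[1]=[2, 3, 4]; VV[2]=[2, 0, 4]

Answer: 2 0 4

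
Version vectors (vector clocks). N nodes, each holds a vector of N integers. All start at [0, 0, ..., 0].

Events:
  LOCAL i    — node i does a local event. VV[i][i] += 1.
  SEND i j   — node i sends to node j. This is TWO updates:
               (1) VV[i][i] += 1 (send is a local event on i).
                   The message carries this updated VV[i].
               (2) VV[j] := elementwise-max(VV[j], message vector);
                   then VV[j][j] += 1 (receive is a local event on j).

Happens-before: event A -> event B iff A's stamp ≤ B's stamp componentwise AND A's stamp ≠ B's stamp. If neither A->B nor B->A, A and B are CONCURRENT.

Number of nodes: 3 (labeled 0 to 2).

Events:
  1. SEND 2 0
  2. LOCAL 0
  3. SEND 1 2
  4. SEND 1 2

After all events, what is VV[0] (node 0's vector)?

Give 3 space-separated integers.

Initial: VV[0]=[0, 0, 0]
Initial: VV[1]=[0, 0, 0]
Initial: VV[2]=[0, 0, 0]
Event 1: SEND 2->0: VV[2][2]++ -> VV[2]=[0, 0, 1], msg_vec=[0, 0, 1]; VV[0]=max(VV[0],msg_vec) then VV[0][0]++ -> VV[0]=[1, 0, 1]
Event 2: LOCAL 0: VV[0][0]++ -> VV[0]=[2, 0, 1]
Event 3: SEND 1->2: VV[1][1]++ -> VV[1]=[0, 1, 0], msg_vec=[0, 1, 0]; VV[2]=max(VV[2],msg_vec) then VV[2][2]++ -> VV[2]=[0, 1, 2]
Event 4: SEND 1->2: VV[1][1]++ -> VV[1]=[0, 2, 0], msg_vec=[0, 2, 0]; VV[2]=max(VV[2],msg_vec) then VV[2][2]++ -> VV[2]=[0, 2, 3]
Final vectors: VV[0]=[2, 0, 1]; VV[1]=[0, 2, 0]; VV[2]=[0, 2, 3]

Answer: 2 0 1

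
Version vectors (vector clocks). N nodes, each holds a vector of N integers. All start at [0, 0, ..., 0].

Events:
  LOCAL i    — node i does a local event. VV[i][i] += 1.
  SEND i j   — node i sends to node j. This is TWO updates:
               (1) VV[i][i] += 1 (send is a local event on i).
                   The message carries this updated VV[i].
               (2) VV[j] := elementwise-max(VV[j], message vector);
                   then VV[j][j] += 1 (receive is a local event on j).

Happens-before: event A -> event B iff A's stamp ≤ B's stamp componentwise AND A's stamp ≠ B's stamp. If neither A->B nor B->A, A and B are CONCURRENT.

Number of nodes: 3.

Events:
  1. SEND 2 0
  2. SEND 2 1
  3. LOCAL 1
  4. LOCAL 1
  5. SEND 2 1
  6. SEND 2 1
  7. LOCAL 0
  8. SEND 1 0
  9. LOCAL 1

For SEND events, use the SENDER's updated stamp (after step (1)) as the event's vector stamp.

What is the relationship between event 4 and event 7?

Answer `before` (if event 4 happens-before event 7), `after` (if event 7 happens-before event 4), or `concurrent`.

Answer: concurrent

Derivation:
Initial: VV[0]=[0, 0, 0]
Initial: VV[1]=[0, 0, 0]
Initial: VV[2]=[0, 0, 0]
Event 1: SEND 2->0: VV[2][2]++ -> VV[2]=[0, 0, 1], msg_vec=[0, 0, 1]; VV[0]=max(VV[0],msg_vec) then VV[0][0]++ -> VV[0]=[1, 0, 1]
Event 2: SEND 2->1: VV[2][2]++ -> VV[2]=[0, 0, 2], msg_vec=[0, 0, 2]; VV[1]=max(VV[1],msg_vec) then VV[1][1]++ -> VV[1]=[0, 1, 2]
Event 3: LOCAL 1: VV[1][1]++ -> VV[1]=[0, 2, 2]
Event 4: LOCAL 1: VV[1][1]++ -> VV[1]=[0, 3, 2]
Event 5: SEND 2->1: VV[2][2]++ -> VV[2]=[0, 0, 3], msg_vec=[0, 0, 3]; VV[1]=max(VV[1],msg_vec) then VV[1][1]++ -> VV[1]=[0, 4, 3]
Event 6: SEND 2->1: VV[2][2]++ -> VV[2]=[0, 0, 4], msg_vec=[0, 0, 4]; VV[1]=max(VV[1],msg_vec) then VV[1][1]++ -> VV[1]=[0, 5, 4]
Event 7: LOCAL 0: VV[0][0]++ -> VV[0]=[2, 0, 1]
Event 8: SEND 1->0: VV[1][1]++ -> VV[1]=[0, 6, 4], msg_vec=[0, 6, 4]; VV[0]=max(VV[0],msg_vec) then VV[0][0]++ -> VV[0]=[3, 6, 4]
Event 9: LOCAL 1: VV[1][1]++ -> VV[1]=[0, 7, 4]
Event 4 stamp: [0, 3, 2]
Event 7 stamp: [2, 0, 1]
[0, 3, 2] <= [2, 0, 1]? False
[2, 0, 1] <= [0, 3, 2]? False
Relation: concurrent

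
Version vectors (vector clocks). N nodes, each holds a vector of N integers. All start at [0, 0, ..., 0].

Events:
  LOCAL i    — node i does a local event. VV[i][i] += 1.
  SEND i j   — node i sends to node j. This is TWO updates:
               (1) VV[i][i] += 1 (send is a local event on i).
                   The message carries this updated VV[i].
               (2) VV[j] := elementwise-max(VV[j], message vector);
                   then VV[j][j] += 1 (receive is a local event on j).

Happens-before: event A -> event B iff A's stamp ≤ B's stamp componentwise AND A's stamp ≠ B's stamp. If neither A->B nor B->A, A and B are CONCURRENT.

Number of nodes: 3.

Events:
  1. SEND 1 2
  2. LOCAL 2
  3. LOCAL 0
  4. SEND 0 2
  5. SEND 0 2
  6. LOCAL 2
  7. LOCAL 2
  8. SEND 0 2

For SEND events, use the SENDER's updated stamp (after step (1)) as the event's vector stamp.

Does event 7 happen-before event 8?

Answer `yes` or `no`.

Answer: no

Derivation:
Initial: VV[0]=[0, 0, 0]
Initial: VV[1]=[0, 0, 0]
Initial: VV[2]=[0, 0, 0]
Event 1: SEND 1->2: VV[1][1]++ -> VV[1]=[0, 1, 0], msg_vec=[0, 1, 0]; VV[2]=max(VV[2],msg_vec) then VV[2][2]++ -> VV[2]=[0, 1, 1]
Event 2: LOCAL 2: VV[2][2]++ -> VV[2]=[0, 1, 2]
Event 3: LOCAL 0: VV[0][0]++ -> VV[0]=[1, 0, 0]
Event 4: SEND 0->2: VV[0][0]++ -> VV[0]=[2, 0, 0], msg_vec=[2, 0, 0]; VV[2]=max(VV[2],msg_vec) then VV[2][2]++ -> VV[2]=[2, 1, 3]
Event 5: SEND 0->2: VV[0][0]++ -> VV[0]=[3, 0, 0], msg_vec=[3, 0, 0]; VV[2]=max(VV[2],msg_vec) then VV[2][2]++ -> VV[2]=[3, 1, 4]
Event 6: LOCAL 2: VV[2][2]++ -> VV[2]=[3, 1, 5]
Event 7: LOCAL 2: VV[2][2]++ -> VV[2]=[3, 1, 6]
Event 8: SEND 0->2: VV[0][0]++ -> VV[0]=[4, 0, 0], msg_vec=[4, 0, 0]; VV[2]=max(VV[2],msg_vec) then VV[2][2]++ -> VV[2]=[4, 1, 7]
Event 7 stamp: [3, 1, 6]
Event 8 stamp: [4, 0, 0]
[3, 1, 6] <= [4, 0, 0]? False. Equal? False. Happens-before: False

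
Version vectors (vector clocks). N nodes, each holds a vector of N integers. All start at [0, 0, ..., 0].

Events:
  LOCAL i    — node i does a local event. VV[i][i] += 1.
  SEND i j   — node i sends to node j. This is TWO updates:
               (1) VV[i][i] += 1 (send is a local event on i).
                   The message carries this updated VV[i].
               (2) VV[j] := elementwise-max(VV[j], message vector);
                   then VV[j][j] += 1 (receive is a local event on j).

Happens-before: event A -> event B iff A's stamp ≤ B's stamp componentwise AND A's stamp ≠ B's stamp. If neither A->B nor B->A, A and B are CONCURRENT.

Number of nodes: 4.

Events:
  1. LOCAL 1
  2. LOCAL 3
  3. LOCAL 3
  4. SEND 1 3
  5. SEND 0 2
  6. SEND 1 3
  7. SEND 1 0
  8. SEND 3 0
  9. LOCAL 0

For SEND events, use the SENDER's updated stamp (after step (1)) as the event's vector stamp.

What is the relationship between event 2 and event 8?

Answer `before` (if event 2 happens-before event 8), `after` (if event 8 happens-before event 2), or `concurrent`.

Answer: before

Derivation:
Initial: VV[0]=[0, 0, 0, 0]
Initial: VV[1]=[0, 0, 0, 0]
Initial: VV[2]=[0, 0, 0, 0]
Initial: VV[3]=[0, 0, 0, 0]
Event 1: LOCAL 1: VV[1][1]++ -> VV[1]=[0, 1, 0, 0]
Event 2: LOCAL 3: VV[3][3]++ -> VV[3]=[0, 0, 0, 1]
Event 3: LOCAL 3: VV[3][3]++ -> VV[3]=[0, 0, 0, 2]
Event 4: SEND 1->3: VV[1][1]++ -> VV[1]=[0, 2, 0, 0], msg_vec=[0, 2, 0, 0]; VV[3]=max(VV[3],msg_vec) then VV[3][3]++ -> VV[3]=[0, 2, 0, 3]
Event 5: SEND 0->2: VV[0][0]++ -> VV[0]=[1, 0, 0, 0], msg_vec=[1, 0, 0, 0]; VV[2]=max(VV[2],msg_vec) then VV[2][2]++ -> VV[2]=[1, 0, 1, 0]
Event 6: SEND 1->3: VV[1][1]++ -> VV[1]=[0, 3, 0, 0], msg_vec=[0, 3, 0, 0]; VV[3]=max(VV[3],msg_vec) then VV[3][3]++ -> VV[3]=[0, 3, 0, 4]
Event 7: SEND 1->0: VV[1][1]++ -> VV[1]=[0, 4, 0, 0], msg_vec=[0, 4, 0, 0]; VV[0]=max(VV[0],msg_vec) then VV[0][0]++ -> VV[0]=[2, 4, 0, 0]
Event 8: SEND 3->0: VV[3][3]++ -> VV[3]=[0, 3, 0, 5], msg_vec=[0, 3, 0, 5]; VV[0]=max(VV[0],msg_vec) then VV[0][0]++ -> VV[0]=[3, 4, 0, 5]
Event 9: LOCAL 0: VV[0][0]++ -> VV[0]=[4, 4, 0, 5]
Event 2 stamp: [0, 0, 0, 1]
Event 8 stamp: [0, 3, 0, 5]
[0, 0, 0, 1] <= [0, 3, 0, 5]? True
[0, 3, 0, 5] <= [0, 0, 0, 1]? False
Relation: before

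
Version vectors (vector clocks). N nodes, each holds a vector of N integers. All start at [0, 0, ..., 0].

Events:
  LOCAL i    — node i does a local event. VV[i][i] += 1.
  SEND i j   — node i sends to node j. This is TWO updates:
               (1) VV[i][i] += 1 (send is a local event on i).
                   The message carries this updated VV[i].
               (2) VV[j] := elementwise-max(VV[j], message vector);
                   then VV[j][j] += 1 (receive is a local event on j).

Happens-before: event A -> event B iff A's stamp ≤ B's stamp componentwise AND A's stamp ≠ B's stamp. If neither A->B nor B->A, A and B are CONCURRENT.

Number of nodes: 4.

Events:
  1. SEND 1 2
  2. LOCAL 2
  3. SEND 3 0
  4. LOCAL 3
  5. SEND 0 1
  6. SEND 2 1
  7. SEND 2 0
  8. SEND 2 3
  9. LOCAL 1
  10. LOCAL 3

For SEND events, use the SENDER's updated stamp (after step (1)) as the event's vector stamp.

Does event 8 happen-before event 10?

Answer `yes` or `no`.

Initial: VV[0]=[0, 0, 0, 0]
Initial: VV[1]=[0, 0, 0, 0]
Initial: VV[2]=[0, 0, 0, 0]
Initial: VV[3]=[0, 0, 0, 0]
Event 1: SEND 1->2: VV[1][1]++ -> VV[1]=[0, 1, 0, 0], msg_vec=[0, 1, 0, 0]; VV[2]=max(VV[2],msg_vec) then VV[2][2]++ -> VV[2]=[0, 1, 1, 0]
Event 2: LOCAL 2: VV[2][2]++ -> VV[2]=[0, 1, 2, 0]
Event 3: SEND 3->0: VV[3][3]++ -> VV[3]=[0, 0, 0, 1], msg_vec=[0, 0, 0, 1]; VV[0]=max(VV[0],msg_vec) then VV[0][0]++ -> VV[0]=[1, 0, 0, 1]
Event 4: LOCAL 3: VV[3][3]++ -> VV[3]=[0, 0, 0, 2]
Event 5: SEND 0->1: VV[0][0]++ -> VV[0]=[2, 0, 0, 1], msg_vec=[2, 0, 0, 1]; VV[1]=max(VV[1],msg_vec) then VV[1][1]++ -> VV[1]=[2, 2, 0, 1]
Event 6: SEND 2->1: VV[2][2]++ -> VV[2]=[0, 1, 3, 0], msg_vec=[0, 1, 3, 0]; VV[1]=max(VV[1],msg_vec) then VV[1][1]++ -> VV[1]=[2, 3, 3, 1]
Event 7: SEND 2->0: VV[2][2]++ -> VV[2]=[0, 1, 4, 0], msg_vec=[0, 1, 4, 0]; VV[0]=max(VV[0],msg_vec) then VV[0][0]++ -> VV[0]=[3, 1, 4, 1]
Event 8: SEND 2->3: VV[2][2]++ -> VV[2]=[0, 1, 5, 0], msg_vec=[0, 1, 5, 0]; VV[3]=max(VV[3],msg_vec) then VV[3][3]++ -> VV[3]=[0, 1, 5, 3]
Event 9: LOCAL 1: VV[1][1]++ -> VV[1]=[2, 4, 3, 1]
Event 10: LOCAL 3: VV[3][3]++ -> VV[3]=[0, 1, 5, 4]
Event 8 stamp: [0, 1, 5, 0]
Event 10 stamp: [0, 1, 5, 4]
[0, 1, 5, 0] <= [0, 1, 5, 4]? True. Equal? False. Happens-before: True

Answer: yes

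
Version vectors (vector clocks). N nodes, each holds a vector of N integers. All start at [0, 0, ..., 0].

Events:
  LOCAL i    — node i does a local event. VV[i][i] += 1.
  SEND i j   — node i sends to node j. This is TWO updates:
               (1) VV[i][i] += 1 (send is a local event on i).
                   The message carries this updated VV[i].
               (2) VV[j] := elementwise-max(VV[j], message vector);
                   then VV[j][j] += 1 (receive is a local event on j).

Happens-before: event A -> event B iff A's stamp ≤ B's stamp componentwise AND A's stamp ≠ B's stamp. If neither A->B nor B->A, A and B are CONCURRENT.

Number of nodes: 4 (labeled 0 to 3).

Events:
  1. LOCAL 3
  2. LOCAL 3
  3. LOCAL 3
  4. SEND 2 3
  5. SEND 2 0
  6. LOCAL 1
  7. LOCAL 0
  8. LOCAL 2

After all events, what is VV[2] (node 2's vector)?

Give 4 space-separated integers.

Initial: VV[0]=[0, 0, 0, 0]
Initial: VV[1]=[0, 0, 0, 0]
Initial: VV[2]=[0, 0, 0, 0]
Initial: VV[3]=[0, 0, 0, 0]
Event 1: LOCAL 3: VV[3][3]++ -> VV[3]=[0, 0, 0, 1]
Event 2: LOCAL 3: VV[3][3]++ -> VV[3]=[0, 0, 0, 2]
Event 3: LOCAL 3: VV[3][3]++ -> VV[3]=[0, 0, 0, 3]
Event 4: SEND 2->3: VV[2][2]++ -> VV[2]=[0, 0, 1, 0], msg_vec=[0, 0, 1, 0]; VV[3]=max(VV[3],msg_vec) then VV[3][3]++ -> VV[3]=[0, 0, 1, 4]
Event 5: SEND 2->0: VV[2][2]++ -> VV[2]=[0, 0, 2, 0], msg_vec=[0, 0, 2, 0]; VV[0]=max(VV[0],msg_vec) then VV[0][0]++ -> VV[0]=[1, 0, 2, 0]
Event 6: LOCAL 1: VV[1][1]++ -> VV[1]=[0, 1, 0, 0]
Event 7: LOCAL 0: VV[0][0]++ -> VV[0]=[2, 0, 2, 0]
Event 8: LOCAL 2: VV[2][2]++ -> VV[2]=[0, 0, 3, 0]
Final vectors: VV[0]=[2, 0, 2, 0]; VV[1]=[0, 1, 0, 0]; VV[2]=[0, 0, 3, 0]; VV[3]=[0, 0, 1, 4]

Answer: 0 0 3 0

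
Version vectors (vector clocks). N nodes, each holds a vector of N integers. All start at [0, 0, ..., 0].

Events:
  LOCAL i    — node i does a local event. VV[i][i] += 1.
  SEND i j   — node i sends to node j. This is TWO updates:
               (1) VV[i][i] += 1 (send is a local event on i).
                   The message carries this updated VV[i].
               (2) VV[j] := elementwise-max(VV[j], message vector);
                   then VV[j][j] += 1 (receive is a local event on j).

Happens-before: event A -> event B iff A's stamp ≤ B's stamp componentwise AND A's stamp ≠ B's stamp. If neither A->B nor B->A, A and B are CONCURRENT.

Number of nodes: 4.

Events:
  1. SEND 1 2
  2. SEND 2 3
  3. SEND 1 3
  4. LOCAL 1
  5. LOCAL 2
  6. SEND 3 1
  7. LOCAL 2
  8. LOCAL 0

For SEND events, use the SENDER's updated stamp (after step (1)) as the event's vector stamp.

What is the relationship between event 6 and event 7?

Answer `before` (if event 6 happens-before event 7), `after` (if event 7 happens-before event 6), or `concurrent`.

Initial: VV[0]=[0, 0, 0, 0]
Initial: VV[1]=[0, 0, 0, 0]
Initial: VV[2]=[0, 0, 0, 0]
Initial: VV[3]=[0, 0, 0, 0]
Event 1: SEND 1->2: VV[1][1]++ -> VV[1]=[0, 1, 0, 0], msg_vec=[0, 1, 0, 0]; VV[2]=max(VV[2],msg_vec) then VV[2][2]++ -> VV[2]=[0, 1, 1, 0]
Event 2: SEND 2->3: VV[2][2]++ -> VV[2]=[0, 1, 2, 0], msg_vec=[0, 1, 2, 0]; VV[3]=max(VV[3],msg_vec) then VV[3][3]++ -> VV[3]=[0, 1, 2, 1]
Event 3: SEND 1->3: VV[1][1]++ -> VV[1]=[0, 2, 0, 0], msg_vec=[0, 2, 0, 0]; VV[3]=max(VV[3],msg_vec) then VV[3][3]++ -> VV[3]=[0, 2, 2, 2]
Event 4: LOCAL 1: VV[1][1]++ -> VV[1]=[0, 3, 0, 0]
Event 5: LOCAL 2: VV[2][2]++ -> VV[2]=[0, 1, 3, 0]
Event 6: SEND 3->1: VV[3][3]++ -> VV[3]=[0, 2, 2, 3], msg_vec=[0, 2, 2, 3]; VV[1]=max(VV[1],msg_vec) then VV[1][1]++ -> VV[1]=[0, 4, 2, 3]
Event 7: LOCAL 2: VV[2][2]++ -> VV[2]=[0, 1, 4, 0]
Event 8: LOCAL 0: VV[0][0]++ -> VV[0]=[1, 0, 0, 0]
Event 6 stamp: [0, 2, 2, 3]
Event 7 stamp: [0, 1, 4, 0]
[0, 2, 2, 3] <= [0, 1, 4, 0]? False
[0, 1, 4, 0] <= [0, 2, 2, 3]? False
Relation: concurrent

Answer: concurrent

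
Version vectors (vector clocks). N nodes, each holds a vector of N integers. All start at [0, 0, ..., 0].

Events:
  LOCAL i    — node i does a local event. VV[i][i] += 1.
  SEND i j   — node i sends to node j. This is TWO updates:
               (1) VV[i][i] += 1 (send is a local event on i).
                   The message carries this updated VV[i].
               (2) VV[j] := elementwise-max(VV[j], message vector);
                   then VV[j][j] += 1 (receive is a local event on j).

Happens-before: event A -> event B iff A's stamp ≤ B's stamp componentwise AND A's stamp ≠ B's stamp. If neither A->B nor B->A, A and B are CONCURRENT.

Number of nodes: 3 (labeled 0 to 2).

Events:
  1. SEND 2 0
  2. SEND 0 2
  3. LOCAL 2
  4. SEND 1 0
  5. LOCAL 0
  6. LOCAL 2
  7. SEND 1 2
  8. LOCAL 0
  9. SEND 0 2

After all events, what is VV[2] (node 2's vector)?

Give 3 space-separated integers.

Answer: 6 2 6

Derivation:
Initial: VV[0]=[0, 0, 0]
Initial: VV[1]=[0, 0, 0]
Initial: VV[2]=[0, 0, 0]
Event 1: SEND 2->0: VV[2][2]++ -> VV[2]=[0, 0, 1], msg_vec=[0, 0, 1]; VV[0]=max(VV[0],msg_vec) then VV[0][0]++ -> VV[0]=[1, 0, 1]
Event 2: SEND 0->2: VV[0][0]++ -> VV[0]=[2, 0, 1], msg_vec=[2, 0, 1]; VV[2]=max(VV[2],msg_vec) then VV[2][2]++ -> VV[2]=[2, 0, 2]
Event 3: LOCAL 2: VV[2][2]++ -> VV[2]=[2, 0, 3]
Event 4: SEND 1->0: VV[1][1]++ -> VV[1]=[0, 1, 0], msg_vec=[0, 1, 0]; VV[0]=max(VV[0],msg_vec) then VV[0][0]++ -> VV[0]=[3, 1, 1]
Event 5: LOCAL 0: VV[0][0]++ -> VV[0]=[4, 1, 1]
Event 6: LOCAL 2: VV[2][2]++ -> VV[2]=[2, 0, 4]
Event 7: SEND 1->2: VV[1][1]++ -> VV[1]=[0, 2, 0], msg_vec=[0, 2, 0]; VV[2]=max(VV[2],msg_vec) then VV[2][2]++ -> VV[2]=[2, 2, 5]
Event 8: LOCAL 0: VV[0][0]++ -> VV[0]=[5, 1, 1]
Event 9: SEND 0->2: VV[0][0]++ -> VV[0]=[6, 1, 1], msg_vec=[6, 1, 1]; VV[2]=max(VV[2],msg_vec) then VV[2][2]++ -> VV[2]=[6, 2, 6]
Final vectors: VV[0]=[6, 1, 1]; VV[1]=[0, 2, 0]; VV[2]=[6, 2, 6]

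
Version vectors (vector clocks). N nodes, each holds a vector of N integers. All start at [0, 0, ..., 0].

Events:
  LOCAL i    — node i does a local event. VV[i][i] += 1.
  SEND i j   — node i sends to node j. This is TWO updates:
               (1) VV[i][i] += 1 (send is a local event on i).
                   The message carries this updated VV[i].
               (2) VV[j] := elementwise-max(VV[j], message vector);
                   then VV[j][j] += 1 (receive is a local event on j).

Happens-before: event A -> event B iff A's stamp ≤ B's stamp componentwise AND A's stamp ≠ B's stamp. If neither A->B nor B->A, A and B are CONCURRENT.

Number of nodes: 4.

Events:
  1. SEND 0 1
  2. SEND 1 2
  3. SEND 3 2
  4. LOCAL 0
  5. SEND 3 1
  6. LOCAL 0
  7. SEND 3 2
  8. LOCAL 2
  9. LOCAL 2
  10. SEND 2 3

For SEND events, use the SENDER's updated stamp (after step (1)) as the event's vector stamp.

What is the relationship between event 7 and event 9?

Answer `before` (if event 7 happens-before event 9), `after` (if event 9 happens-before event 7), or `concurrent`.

Answer: before

Derivation:
Initial: VV[0]=[0, 0, 0, 0]
Initial: VV[1]=[0, 0, 0, 0]
Initial: VV[2]=[0, 0, 0, 0]
Initial: VV[3]=[0, 0, 0, 0]
Event 1: SEND 0->1: VV[0][0]++ -> VV[0]=[1, 0, 0, 0], msg_vec=[1, 0, 0, 0]; VV[1]=max(VV[1],msg_vec) then VV[1][1]++ -> VV[1]=[1, 1, 0, 0]
Event 2: SEND 1->2: VV[1][1]++ -> VV[1]=[1, 2, 0, 0], msg_vec=[1, 2, 0, 0]; VV[2]=max(VV[2],msg_vec) then VV[2][2]++ -> VV[2]=[1, 2, 1, 0]
Event 3: SEND 3->2: VV[3][3]++ -> VV[3]=[0, 0, 0, 1], msg_vec=[0, 0, 0, 1]; VV[2]=max(VV[2],msg_vec) then VV[2][2]++ -> VV[2]=[1, 2, 2, 1]
Event 4: LOCAL 0: VV[0][0]++ -> VV[0]=[2, 0, 0, 0]
Event 5: SEND 3->1: VV[3][3]++ -> VV[3]=[0, 0, 0, 2], msg_vec=[0, 0, 0, 2]; VV[1]=max(VV[1],msg_vec) then VV[1][1]++ -> VV[1]=[1, 3, 0, 2]
Event 6: LOCAL 0: VV[0][0]++ -> VV[0]=[3, 0, 0, 0]
Event 7: SEND 3->2: VV[3][3]++ -> VV[3]=[0, 0, 0, 3], msg_vec=[0, 0, 0, 3]; VV[2]=max(VV[2],msg_vec) then VV[2][2]++ -> VV[2]=[1, 2, 3, 3]
Event 8: LOCAL 2: VV[2][2]++ -> VV[2]=[1, 2, 4, 3]
Event 9: LOCAL 2: VV[2][2]++ -> VV[2]=[1, 2, 5, 3]
Event 10: SEND 2->3: VV[2][2]++ -> VV[2]=[1, 2, 6, 3], msg_vec=[1, 2, 6, 3]; VV[3]=max(VV[3],msg_vec) then VV[3][3]++ -> VV[3]=[1, 2, 6, 4]
Event 7 stamp: [0, 0, 0, 3]
Event 9 stamp: [1, 2, 5, 3]
[0, 0, 0, 3] <= [1, 2, 5, 3]? True
[1, 2, 5, 3] <= [0, 0, 0, 3]? False
Relation: before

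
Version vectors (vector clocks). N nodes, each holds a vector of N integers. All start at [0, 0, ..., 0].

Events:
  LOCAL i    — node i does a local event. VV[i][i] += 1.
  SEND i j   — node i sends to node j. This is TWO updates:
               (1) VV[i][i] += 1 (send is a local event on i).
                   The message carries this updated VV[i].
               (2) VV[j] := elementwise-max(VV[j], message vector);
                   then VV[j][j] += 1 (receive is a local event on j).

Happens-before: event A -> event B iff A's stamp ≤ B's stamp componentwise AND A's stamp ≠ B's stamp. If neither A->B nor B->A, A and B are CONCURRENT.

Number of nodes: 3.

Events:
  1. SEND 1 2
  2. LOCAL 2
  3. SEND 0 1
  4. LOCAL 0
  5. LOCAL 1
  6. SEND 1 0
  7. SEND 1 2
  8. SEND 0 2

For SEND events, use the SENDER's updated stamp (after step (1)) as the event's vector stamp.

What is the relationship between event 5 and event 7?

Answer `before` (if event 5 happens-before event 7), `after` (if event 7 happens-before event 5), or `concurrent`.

Answer: before

Derivation:
Initial: VV[0]=[0, 0, 0]
Initial: VV[1]=[0, 0, 0]
Initial: VV[2]=[0, 0, 0]
Event 1: SEND 1->2: VV[1][1]++ -> VV[1]=[0, 1, 0], msg_vec=[0, 1, 0]; VV[2]=max(VV[2],msg_vec) then VV[2][2]++ -> VV[2]=[0, 1, 1]
Event 2: LOCAL 2: VV[2][2]++ -> VV[2]=[0, 1, 2]
Event 3: SEND 0->1: VV[0][0]++ -> VV[0]=[1, 0, 0], msg_vec=[1, 0, 0]; VV[1]=max(VV[1],msg_vec) then VV[1][1]++ -> VV[1]=[1, 2, 0]
Event 4: LOCAL 0: VV[0][0]++ -> VV[0]=[2, 0, 0]
Event 5: LOCAL 1: VV[1][1]++ -> VV[1]=[1, 3, 0]
Event 6: SEND 1->0: VV[1][1]++ -> VV[1]=[1, 4, 0], msg_vec=[1, 4, 0]; VV[0]=max(VV[0],msg_vec) then VV[0][0]++ -> VV[0]=[3, 4, 0]
Event 7: SEND 1->2: VV[1][1]++ -> VV[1]=[1, 5, 0], msg_vec=[1, 5, 0]; VV[2]=max(VV[2],msg_vec) then VV[2][2]++ -> VV[2]=[1, 5, 3]
Event 8: SEND 0->2: VV[0][0]++ -> VV[0]=[4, 4, 0], msg_vec=[4, 4, 0]; VV[2]=max(VV[2],msg_vec) then VV[2][2]++ -> VV[2]=[4, 5, 4]
Event 5 stamp: [1, 3, 0]
Event 7 stamp: [1, 5, 0]
[1, 3, 0] <= [1, 5, 0]? True
[1, 5, 0] <= [1, 3, 0]? False
Relation: before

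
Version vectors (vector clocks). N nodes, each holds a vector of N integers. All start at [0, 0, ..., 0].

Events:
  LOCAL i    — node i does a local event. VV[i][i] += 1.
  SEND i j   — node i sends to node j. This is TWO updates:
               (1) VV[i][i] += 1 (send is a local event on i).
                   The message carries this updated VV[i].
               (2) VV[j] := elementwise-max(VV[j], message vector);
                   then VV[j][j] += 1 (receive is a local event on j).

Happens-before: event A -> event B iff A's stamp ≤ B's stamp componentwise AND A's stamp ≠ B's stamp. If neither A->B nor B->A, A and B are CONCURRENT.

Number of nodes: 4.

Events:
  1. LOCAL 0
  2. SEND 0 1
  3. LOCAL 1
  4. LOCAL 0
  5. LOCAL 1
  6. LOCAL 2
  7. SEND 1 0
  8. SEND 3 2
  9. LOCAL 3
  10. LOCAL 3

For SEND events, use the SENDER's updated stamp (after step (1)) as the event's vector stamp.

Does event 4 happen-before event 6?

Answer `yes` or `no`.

Answer: no

Derivation:
Initial: VV[0]=[0, 0, 0, 0]
Initial: VV[1]=[0, 0, 0, 0]
Initial: VV[2]=[0, 0, 0, 0]
Initial: VV[3]=[0, 0, 0, 0]
Event 1: LOCAL 0: VV[0][0]++ -> VV[0]=[1, 0, 0, 0]
Event 2: SEND 0->1: VV[0][0]++ -> VV[0]=[2, 0, 0, 0], msg_vec=[2, 0, 0, 0]; VV[1]=max(VV[1],msg_vec) then VV[1][1]++ -> VV[1]=[2, 1, 0, 0]
Event 3: LOCAL 1: VV[1][1]++ -> VV[1]=[2, 2, 0, 0]
Event 4: LOCAL 0: VV[0][0]++ -> VV[0]=[3, 0, 0, 0]
Event 5: LOCAL 1: VV[1][1]++ -> VV[1]=[2, 3, 0, 0]
Event 6: LOCAL 2: VV[2][2]++ -> VV[2]=[0, 0, 1, 0]
Event 7: SEND 1->0: VV[1][1]++ -> VV[1]=[2, 4, 0, 0], msg_vec=[2, 4, 0, 0]; VV[0]=max(VV[0],msg_vec) then VV[0][0]++ -> VV[0]=[4, 4, 0, 0]
Event 8: SEND 3->2: VV[3][3]++ -> VV[3]=[0, 0, 0, 1], msg_vec=[0, 0, 0, 1]; VV[2]=max(VV[2],msg_vec) then VV[2][2]++ -> VV[2]=[0, 0, 2, 1]
Event 9: LOCAL 3: VV[3][3]++ -> VV[3]=[0, 0, 0, 2]
Event 10: LOCAL 3: VV[3][3]++ -> VV[3]=[0, 0, 0, 3]
Event 4 stamp: [3, 0, 0, 0]
Event 6 stamp: [0, 0, 1, 0]
[3, 0, 0, 0] <= [0, 0, 1, 0]? False. Equal? False. Happens-before: False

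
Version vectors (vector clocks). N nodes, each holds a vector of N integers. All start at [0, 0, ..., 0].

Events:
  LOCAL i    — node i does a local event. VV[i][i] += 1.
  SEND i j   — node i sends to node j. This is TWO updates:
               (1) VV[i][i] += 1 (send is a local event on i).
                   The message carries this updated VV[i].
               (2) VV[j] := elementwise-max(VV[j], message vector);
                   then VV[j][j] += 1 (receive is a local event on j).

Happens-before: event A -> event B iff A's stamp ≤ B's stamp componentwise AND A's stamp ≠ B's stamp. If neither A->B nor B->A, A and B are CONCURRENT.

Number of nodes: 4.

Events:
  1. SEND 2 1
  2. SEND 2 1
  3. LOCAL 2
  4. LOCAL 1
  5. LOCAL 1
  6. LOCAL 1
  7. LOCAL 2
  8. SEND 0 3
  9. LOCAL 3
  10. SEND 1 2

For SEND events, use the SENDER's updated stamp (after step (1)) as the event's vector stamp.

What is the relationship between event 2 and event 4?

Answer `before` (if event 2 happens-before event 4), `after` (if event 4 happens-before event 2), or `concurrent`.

Initial: VV[0]=[0, 0, 0, 0]
Initial: VV[1]=[0, 0, 0, 0]
Initial: VV[2]=[0, 0, 0, 0]
Initial: VV[3]=[0, 0, 0, 0]
Event 1: SEND 2->1: VV[2][2]++ -> VV[2]=[0, 0, 1, 0], msg_vec=[0, 0, 1, 0]; VV[1]=max(VV[1],msg_vec) then VV[1][1]++ -> VV[1]=[0, 1, 1, 0]
Event 2: SEND 2->1: VV[2][2]++ -> VV[2]=[0, 0, 2, 0], msg_vec=[0, 0, 2, 0]; VV[1]=max(VV[1],msg_vec) then VV[1][1]++ -> VV[1]=[0, 2, 2, 0]
Event 3: LOCAL 2: VV[2][2]++ -> VV[2]=[0, 0, 3, 0]
Event 4: LOCAL 1: VV[1][1]++ -> VV[1]=[0, 3, 2, 0]
Event 5: LOCAL 1: VV[1][1]++ -> VV[1]=[0, 4, 2, 0]
Event 6: LOCAL 1: VV[1][1]++ -> VV[1]=[0, 5, 2, 0]
Event 7: LOCAL 2: VV[2][2]++ -> VV[2]=[0, 0, 4, 0]
Event 8: SEND 0->3: VV[0][0]++ -> VV[0]=[1, 0, 0, 0], msg_vec=[1, 0, 0, 0]; VV[3]=max(VV[3],msg_vec) then VV[3][3]++ -> VV[3]=[1, 0, 0, 1]
Event 9: LOCAL 3: VV[3][3]++ -> VV[3]=[1, 0, 0, 2]
Event 10: SEND 1->2: VV[1][1]++ -> VV[1]=[0, 6, 2, 0], msg_vec=[0, 6, 2, 0]; VV[2]=max(VV[2],msg_vec) then VV[2][2]++ -> VV[2]=[0, 6, 5, 0]
Event 2 stamp: [0, 0, 2, 0]
Event 4 stamp: [0, 3, 2, 0]
[0, 0, 2, 0] <= [0, 3, 2, 0]? True
[0, 3, 2, 0] <= [0, 0, 2, 0]? False
Relation: before

Answer: before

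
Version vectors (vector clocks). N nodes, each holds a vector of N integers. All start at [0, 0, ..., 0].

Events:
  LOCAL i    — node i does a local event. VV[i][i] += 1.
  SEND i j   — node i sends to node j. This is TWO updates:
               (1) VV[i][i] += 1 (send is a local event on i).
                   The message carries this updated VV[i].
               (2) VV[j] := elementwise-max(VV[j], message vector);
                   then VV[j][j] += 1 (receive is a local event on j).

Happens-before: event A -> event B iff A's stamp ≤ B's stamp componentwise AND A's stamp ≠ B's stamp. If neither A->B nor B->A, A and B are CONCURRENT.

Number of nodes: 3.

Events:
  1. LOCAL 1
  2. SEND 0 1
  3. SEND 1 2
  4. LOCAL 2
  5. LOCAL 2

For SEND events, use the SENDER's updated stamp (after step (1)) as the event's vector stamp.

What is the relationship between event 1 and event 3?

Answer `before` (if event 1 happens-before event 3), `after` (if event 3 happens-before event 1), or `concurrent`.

Initial: VV[0]=[0, 0, 0]
Initial: VV[1]=[0, 0, 0]
Initial: VV[2]=[0, 0, 0]
Event 1: LOCAL 1: VV[1][1]++ -> VV[1]=[0, 1, 0]
Event 2: SEND 0->1: VV[0][0]++ -> VV[0]=[1, 0, 0], msg_vec=[1, 0, 0]; VV[1]=max(VV[1],msg_vec) then VV[1][1]++ -> VV[1]=[1, 2, 0]
Event 3: SEND 1->2: VV[1][1]++ -> VV[1]=[1, 3, 0], msg_vec=[1, 3, 0]; VV[2]=max(VV[2],msg_vec) then VV[2][2]++ -> VV[2]=[1, 3, 1]
Event 4: LOCAL 2: VV[2][2]++ -> VV[2]=[1, 3, 2]
Event 5: LOCAL 2: VV[2][2]++ -> VV[2]=[1, 3, 3]
Event 1 stamp: [0, 1, 0]
Event 3 stamp: [1, 3, 0]
[0, 1, 0] <= [1, 3, 0]? True
[1, 3, 0] <= [0, 1, 0]? False
Relation: before

Answer: before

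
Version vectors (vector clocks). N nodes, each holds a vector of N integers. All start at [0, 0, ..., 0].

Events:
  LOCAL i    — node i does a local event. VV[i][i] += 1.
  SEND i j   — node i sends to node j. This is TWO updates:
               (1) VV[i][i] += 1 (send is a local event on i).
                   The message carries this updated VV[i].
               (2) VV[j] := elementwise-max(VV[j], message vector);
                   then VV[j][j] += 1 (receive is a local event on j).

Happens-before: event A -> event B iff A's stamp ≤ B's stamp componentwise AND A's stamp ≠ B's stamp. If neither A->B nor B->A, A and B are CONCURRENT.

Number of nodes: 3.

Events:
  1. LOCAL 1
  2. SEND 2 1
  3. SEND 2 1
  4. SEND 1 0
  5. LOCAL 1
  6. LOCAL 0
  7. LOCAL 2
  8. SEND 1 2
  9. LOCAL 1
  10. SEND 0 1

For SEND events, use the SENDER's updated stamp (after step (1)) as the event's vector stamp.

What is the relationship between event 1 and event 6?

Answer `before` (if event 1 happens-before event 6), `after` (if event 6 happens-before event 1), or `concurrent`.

Initial: VV[0]=[0, 0, 0]
Initial: VV[1]=[0, 0, 0]
Initial: VV[2]=[0, 0, 0]
Event 1: LOCAL 1: VV[1][1]++ -> VV[1]=[0, 1, 0]
Event 2: SEND 2->1: VV[2][2]++ -> VV[2]=[0, 0, 1], msg_vec=[0, 0, 1]; VV[1]=max(VV[1],msg_vec) then VV[1][1]++ -> VV[1]=[0, 2, 1]
Event 3: SEND 2->1: VV[2][2]++ -> VV[2]=[0, 0, 2], msg_vec=[0, 0, 2]; VV[1]=max(VV[1],msg_vec) then VV[1][1]++ -> VV[1]=[0, 3, 2]
Event 4: SEND 1->0: VV[1][1]++ -> VV[1]=[0, 4, 2], msg_vec=[0, 4, 2]; VV[0]=max(VV[0],msg_vec) then VV[0][0]++ -> VV[0]=[1, 4, 2]
Event 5: LOCAL 1: VV[1][1]++ -> VV[1]=[0, 5, 2]
Event 6: LOCAL 0: VV[0][0]++ -> VV[0]=[2, 4, 2]
Event 7: LOCAL 2: VV[2][2]++ -> VV[2]=[0, 0, 3]
Event 8: SEND 1->2: VV[1][1]++ -> VV[1]=[0, 6, 2], msg_vec=[0, 6, 2]; VV[2]=max(VV[2],msg_vec) then VV[2][2]++ -> VV[2]=[0, 6, 4]
Event 9: LOCAL 1: VV[1][1]++ -> VV[1]=[0, 7, 2]
Event 10: SEND 0->1: VV[0][0]++ -> VV[0]=[3, 4, 2], msg_vec=[3, 4, 2]; VV[1]=max(VV[1],msg_vec) then VV[1][1]++ -> VV[1]=[3, 8, 2]
Event 1 stamp: [0, 1, 0]
Event 6 stamp: [2, 4, 2]
[0, 1, 0] <= [2, 4, 2]? True
[2, 4, 2] <= [0, 1, 0]? False
Relation: before

Answer: before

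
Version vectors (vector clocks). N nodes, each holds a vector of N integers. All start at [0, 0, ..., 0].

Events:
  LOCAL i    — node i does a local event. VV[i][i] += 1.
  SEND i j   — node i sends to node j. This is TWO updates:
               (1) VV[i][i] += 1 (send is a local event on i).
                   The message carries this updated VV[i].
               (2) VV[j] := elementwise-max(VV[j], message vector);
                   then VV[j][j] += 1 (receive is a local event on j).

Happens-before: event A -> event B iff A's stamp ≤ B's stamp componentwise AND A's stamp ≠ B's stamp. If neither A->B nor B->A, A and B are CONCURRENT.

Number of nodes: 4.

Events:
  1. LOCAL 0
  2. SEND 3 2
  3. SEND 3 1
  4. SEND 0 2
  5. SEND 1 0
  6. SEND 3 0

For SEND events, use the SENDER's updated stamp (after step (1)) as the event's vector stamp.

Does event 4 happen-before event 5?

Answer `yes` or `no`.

Answer: no

Derivation:
Initial: VV[0]=[0, 0, 0, 0]
Initial: VV[1]=[0, 0, 0, 0]
Initial: VV[2]=[0, 0, 0, 0]
Initial: VV[3]=[0, 0, 0, 0]
Event 1: LOCAL 0: VV[0][0]++ -> VV[0]=[1, 0, 0, 0]
Event 2: SEND 3->2: VV[3][3]++ -> VV[3]=[0, 0, 0, 1], msg_vec=[0, 0, 0, 1]; VV[2]=max(VV[2],msg_vec) then VV[2][2]++ -> VV[2]=[0, 0, 1, 1]
Event 3: SEND 3->1: VV[3][3]++ -> VV[3]=[0, 0, 0, 2], msg_vec=[0, 0, 0, 2]; VV[1]=max(VV[1],msg_vec) then VV[1][1]++ -> VV[1]=[0, 1, 0, 2]
Event 4: SEND 0->2: VV[0][0]++ -> VV[0]=[2, 0, 0, 0], msg_vec=[2, 0, 0, 0]; VV[2]=max(VV[2],msg_vec) then VV[2][2]++ -> VV[2]=[2, 0, 2, 1]
Event 5: SEND 1->0: VV[1][1]++ -> VV[1]=[0, 2, 0, 2], msg_vec=[0, 2, 0, 2]; VV[0]=max(VV[0],msg_vec) then VV[0][0]++ -> VV[0]=[3, 2, 0, 2]
Event 6: SEND 3->0: VV[3][3]++ -> VV[3]=[0, 0, 0, 3], msg_vec=[0, 0, 0, 3]; VV[0]=max(VV[0],msg_vec) then VV[0][0]++ -> VV[0]=[4, 2, 0, 3]
Event 4 stamp: [2, 0, 0, 0]
Event 5 stamp: [0, 2, 0, 2]
[2, 0, 0, 0] <= [0, 2, 0, 2]? False. Equal? False. Happens-before: False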